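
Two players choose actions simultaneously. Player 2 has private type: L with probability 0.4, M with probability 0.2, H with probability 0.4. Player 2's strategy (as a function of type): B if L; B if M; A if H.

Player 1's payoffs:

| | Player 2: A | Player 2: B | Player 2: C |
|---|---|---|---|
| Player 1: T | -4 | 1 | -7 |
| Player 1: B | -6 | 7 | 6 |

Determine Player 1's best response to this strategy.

B

E[T] = 0.4·(1) + 0.2·(1) + 0.4·(-4) = -1
E[B] = 0.4·(7) + 0.2·(7) + 0.4·(-6) = 1.8
Best response: B (1.8 is the largest).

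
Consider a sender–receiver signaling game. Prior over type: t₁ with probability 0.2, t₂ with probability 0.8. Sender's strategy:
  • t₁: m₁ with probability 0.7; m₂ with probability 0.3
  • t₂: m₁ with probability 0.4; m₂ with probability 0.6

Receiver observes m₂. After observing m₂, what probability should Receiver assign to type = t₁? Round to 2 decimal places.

0.11

P(m₂) = 0.2·0.3 + 0.8·0.6 = 0.54
P(t₁ | m₂) = (0.2·0.3) / 0.54 = 0.06 / 0.54 = 0.111111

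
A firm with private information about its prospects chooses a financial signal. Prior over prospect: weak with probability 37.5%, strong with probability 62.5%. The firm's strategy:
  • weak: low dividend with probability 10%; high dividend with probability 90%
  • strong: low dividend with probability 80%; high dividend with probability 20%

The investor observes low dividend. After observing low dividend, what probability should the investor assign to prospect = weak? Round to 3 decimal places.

P(low dividend) = 0.375·0.1 + 0.625·0.8 = 0.5375
P(weak | low dividend) = (0.375·0.1) / 0.5375 = 0.0375 / 0.5375 = 0.0697674

0.070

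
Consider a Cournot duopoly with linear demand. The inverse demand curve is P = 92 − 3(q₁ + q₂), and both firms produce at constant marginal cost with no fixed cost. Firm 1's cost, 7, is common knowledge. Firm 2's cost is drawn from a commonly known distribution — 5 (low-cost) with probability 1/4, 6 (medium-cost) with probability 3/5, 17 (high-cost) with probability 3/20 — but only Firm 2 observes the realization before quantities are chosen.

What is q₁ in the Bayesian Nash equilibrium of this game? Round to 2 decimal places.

9.49

Firm 2 with cost c maximizes (92 − 3(q₁+q₂) − c)·q₂, giving q₂(c) = (92 − c − 3q₁)/6.
E[c₂] = 1/4·5 + 3/5·6 + 3/20·17 = 7.4
Firm 1's FOC against E[q₂] yields q₁ = (92 − 2·7 + E[c₂])/9 = (92 − 14 + 7.4)/9 = 9.48889.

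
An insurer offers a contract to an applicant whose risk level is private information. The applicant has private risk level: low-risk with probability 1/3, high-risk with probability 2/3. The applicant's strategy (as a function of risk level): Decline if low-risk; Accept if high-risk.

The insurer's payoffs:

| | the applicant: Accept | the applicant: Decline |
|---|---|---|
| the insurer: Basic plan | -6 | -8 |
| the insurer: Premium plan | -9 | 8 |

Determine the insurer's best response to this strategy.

Premium plan

E[Basic plan] = 1/3·(-8) + 2/3·(-6) = -20/3
E[Premium plan] = 1/3·(8) + 2/3·(-9) = -10/3
Best response: Premium plan (-10/3 is the largest).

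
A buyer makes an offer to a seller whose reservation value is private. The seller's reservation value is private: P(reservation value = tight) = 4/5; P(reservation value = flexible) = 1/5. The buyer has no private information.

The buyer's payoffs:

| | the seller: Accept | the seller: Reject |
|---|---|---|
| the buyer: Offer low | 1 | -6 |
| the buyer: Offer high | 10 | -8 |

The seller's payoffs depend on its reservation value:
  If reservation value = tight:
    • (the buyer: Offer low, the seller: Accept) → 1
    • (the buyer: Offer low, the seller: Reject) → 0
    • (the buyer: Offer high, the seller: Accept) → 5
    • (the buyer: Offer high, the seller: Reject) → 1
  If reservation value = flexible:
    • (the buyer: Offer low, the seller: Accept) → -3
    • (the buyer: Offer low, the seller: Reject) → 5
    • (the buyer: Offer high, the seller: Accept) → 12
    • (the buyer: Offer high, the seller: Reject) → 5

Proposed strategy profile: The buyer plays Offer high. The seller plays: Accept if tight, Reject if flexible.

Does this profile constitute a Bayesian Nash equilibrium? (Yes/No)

No

The buyer plays Offer high: E[Offer high] = 4/5·(10) + 1/5·(-8) = 32/5; E[Offer low] = -2/5. Best-responding. ✓
The seller (reservation value tight), facing Offer high: Accept gives 5, Reject gives 1. Proposed Accept is best. ✓
The seller (reservation value flexible), facing Offer high: Accept gives 12, Reject gives 5. Proposed Reject is not best — profitable deviation exists. ✗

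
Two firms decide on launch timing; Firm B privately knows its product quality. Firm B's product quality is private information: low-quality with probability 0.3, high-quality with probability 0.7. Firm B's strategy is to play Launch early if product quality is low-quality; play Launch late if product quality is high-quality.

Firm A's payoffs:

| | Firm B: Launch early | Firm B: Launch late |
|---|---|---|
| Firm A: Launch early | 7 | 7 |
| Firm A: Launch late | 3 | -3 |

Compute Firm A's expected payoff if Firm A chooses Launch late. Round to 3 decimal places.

-1.200

Take the expectation over Firm B's product quality, weighting each type's action by its prior probability.
E[Launch late] = 0.3·3 + 0.7·(-3) = 0.9 + (-2.1) = -1.2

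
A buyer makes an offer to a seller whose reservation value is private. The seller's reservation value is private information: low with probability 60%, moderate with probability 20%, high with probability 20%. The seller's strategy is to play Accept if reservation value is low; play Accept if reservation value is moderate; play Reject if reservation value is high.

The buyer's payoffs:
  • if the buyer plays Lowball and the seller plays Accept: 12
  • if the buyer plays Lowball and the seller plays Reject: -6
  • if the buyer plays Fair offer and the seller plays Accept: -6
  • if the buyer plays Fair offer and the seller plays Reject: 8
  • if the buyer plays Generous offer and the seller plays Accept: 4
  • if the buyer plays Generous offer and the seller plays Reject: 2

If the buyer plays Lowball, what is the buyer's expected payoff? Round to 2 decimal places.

E[Lowball] = 0.6·12 + 0.2·12 + 0.2·(-6) = 7.2 + 2.4 + (-1.2) = 8.4

8.40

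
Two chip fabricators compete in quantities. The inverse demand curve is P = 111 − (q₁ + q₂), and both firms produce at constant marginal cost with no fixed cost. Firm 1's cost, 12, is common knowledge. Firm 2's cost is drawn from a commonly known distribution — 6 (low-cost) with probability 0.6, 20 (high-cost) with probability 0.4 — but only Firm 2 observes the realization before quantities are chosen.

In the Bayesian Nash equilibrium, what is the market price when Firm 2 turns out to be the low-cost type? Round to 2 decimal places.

Firm 2 with cost c maximizes (111 − (q₁+q₂) − c)·q₂, giving q₂(c) = (111 − c − q₁)/2.
E[c₂] = 0.6·6 + 0.4·20 = 11.6
Firm 1's FOC against E[q₂] yields q₁ = (111 − 2·12 + E[c₂])/3 = (111 − 24 + 11.6)/3 = 32.8667.
q₂(low-cost) = 36.0667, so P = 111 − (32.8667 + 36.0667) = 42.0667.

42.07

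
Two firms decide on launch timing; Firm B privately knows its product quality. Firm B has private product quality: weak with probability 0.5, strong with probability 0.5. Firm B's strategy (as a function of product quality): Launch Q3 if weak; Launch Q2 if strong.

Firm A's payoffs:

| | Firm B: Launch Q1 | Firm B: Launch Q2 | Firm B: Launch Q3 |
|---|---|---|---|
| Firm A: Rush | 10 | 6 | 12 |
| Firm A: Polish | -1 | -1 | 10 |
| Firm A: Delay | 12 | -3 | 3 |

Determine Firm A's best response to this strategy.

Compute Firm A's expected payoff for each action, taking the expectation over Firm B's type.
E[Rush] = 0.5·(12) + 0.5·(6) = 9
E[Polish] = 0.5·(10) + 0.5·(-1) = 4.5
E[Delay] = 0.5·(3) + 0.5·(-3) = 0
Best response: Rush (9 is the largest).

Rush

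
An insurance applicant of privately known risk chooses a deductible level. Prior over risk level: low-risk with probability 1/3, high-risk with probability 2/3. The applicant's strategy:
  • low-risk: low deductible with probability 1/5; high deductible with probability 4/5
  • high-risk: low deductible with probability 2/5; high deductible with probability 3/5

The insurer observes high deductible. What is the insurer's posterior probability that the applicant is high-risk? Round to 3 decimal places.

Apply Bayes' rule using the sender's strategy as the likelihood.
P(high deductible) = (1/3)·(4/5) + (2/3)·(3/5) = 2/3
P(high-risk | high deductible) = ((2/3)·(3/5)) / (2/3) = (2/5) / (2/3) = 3/5

0.600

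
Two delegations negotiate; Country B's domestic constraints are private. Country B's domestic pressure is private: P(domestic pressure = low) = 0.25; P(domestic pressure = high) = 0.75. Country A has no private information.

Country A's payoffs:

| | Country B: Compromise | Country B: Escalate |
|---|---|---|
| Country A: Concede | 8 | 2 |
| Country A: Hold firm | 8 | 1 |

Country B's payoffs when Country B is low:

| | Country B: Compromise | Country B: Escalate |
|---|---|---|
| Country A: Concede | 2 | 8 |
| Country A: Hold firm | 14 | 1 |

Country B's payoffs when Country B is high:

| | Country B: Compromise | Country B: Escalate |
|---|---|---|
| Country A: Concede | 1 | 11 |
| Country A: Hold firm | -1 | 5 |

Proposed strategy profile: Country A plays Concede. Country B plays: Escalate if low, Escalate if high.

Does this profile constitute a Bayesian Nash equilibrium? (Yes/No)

Yes

Country A plays Concede: E[Concede] = 0.25·(2) + 0.75·(2) = 2; E[Hold firm] = 1. Best-responding. ✓
Country B (domestic pressure low), facing Concede: Compromise gives 2, Escalate gives 8. Proposed Escalate is best. ✓
Country B (domestic pressure high), facing Concede: Compromise gives 1, Escalate gives 11. Proposed Escalate is best. ✓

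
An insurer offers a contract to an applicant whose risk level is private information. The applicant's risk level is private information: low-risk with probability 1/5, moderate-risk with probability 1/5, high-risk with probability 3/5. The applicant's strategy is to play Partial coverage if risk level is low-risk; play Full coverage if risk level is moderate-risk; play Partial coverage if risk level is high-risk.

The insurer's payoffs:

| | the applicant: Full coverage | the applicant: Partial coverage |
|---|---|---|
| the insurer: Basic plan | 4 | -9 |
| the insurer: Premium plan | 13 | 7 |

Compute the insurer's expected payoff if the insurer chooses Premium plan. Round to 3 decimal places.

8.200

E[Premium plan] = 1/5·7 + 1/5·13 + 3/5·7 = 7/5 + 13/5 + 21/5 = 41/5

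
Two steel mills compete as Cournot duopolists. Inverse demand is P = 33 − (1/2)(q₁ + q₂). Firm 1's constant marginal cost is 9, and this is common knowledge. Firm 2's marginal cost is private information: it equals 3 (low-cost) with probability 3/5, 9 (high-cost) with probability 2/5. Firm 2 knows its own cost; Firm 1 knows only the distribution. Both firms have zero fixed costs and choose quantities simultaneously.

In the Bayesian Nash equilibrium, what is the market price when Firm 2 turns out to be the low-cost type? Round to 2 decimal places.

Each type of Firm 2 best-responds to q₁; Firm 1 best-responds to the expected q₂ over Firm 2's types.
Firm 2 with cost c maximizes (33 − (1/2)(q₁+q₂) − c)·q₂, giving q₂(c) = (33 − c − (1/2)q₁).
E[c₂] = 3/5·3 + 2/5·9 = 5.4
Firm 1's FOC against E[q₂] yields q₁ = (33 − 2·9 + E[c₂])/(3/2) = (33 − 18 + 5.4)/(3/2) = 13.6.
q₂(low-cost) = 23.2, so P = 33 − (1/2)·(13.6 + 23.2) = 14.6.

14.60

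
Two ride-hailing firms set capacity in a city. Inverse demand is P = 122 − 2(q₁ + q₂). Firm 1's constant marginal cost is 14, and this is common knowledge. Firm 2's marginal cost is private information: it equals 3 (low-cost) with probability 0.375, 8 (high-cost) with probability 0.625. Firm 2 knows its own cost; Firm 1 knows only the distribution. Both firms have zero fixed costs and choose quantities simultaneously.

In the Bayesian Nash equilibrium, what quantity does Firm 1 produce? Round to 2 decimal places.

16.69

Type-c best response for Firm 2: q₂(c) = (122 − c)/4 − q₁/2.
Firm 1 maximizes expected profit; its first-order condition is 122 − 4q₁ − 2E[q₂] − 14 = 0.
Substituting E[q₂] and solving: E[c₂] = 6.125, so q₁ = (122 − 2·14 + 6.125)/6 = 16.6875.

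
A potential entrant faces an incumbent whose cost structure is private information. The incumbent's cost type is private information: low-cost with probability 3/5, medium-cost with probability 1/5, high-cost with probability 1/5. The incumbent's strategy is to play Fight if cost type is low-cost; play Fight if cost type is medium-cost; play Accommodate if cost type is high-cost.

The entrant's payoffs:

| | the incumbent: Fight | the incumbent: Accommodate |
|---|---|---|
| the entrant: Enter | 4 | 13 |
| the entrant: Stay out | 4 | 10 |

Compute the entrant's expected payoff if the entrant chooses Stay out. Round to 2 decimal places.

Take the expectation over the incumbent's cost type, weighting each type's action by its prior probability.
E[Stay out] = 3/5·4 + 1/5·4 + 1/5·10 = 12/5 + 4/5 + 2 = 26/5

5.20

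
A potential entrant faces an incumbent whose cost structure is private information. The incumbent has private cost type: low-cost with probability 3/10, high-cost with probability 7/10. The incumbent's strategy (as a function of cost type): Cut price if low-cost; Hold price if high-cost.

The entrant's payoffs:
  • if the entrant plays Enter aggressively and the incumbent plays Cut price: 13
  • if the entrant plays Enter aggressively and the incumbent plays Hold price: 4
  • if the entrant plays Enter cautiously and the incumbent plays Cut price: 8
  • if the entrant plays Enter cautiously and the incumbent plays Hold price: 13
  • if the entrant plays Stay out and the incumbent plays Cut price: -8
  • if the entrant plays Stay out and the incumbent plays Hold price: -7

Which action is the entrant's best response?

Enter cautiously

E[Enter aggressively] = 3/10·(13) + 7/10·(4) = 67/10
E[Enter cautiously] = 3/10·(8) + 7/10·(13) = 23/2
E[Stay out] = 3/10·(-8) + 7/10·(-7) = -73/10
Best response: Enter cautiously (23/2 is the largest).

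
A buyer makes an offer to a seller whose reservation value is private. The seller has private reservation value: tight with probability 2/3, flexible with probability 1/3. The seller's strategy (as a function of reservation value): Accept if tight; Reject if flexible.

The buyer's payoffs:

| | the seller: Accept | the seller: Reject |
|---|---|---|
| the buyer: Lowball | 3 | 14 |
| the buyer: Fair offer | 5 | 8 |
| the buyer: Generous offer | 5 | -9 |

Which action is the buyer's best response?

E[Lowball] = 2/3·(3) + 1/3·(14) = 20/3
E[Fair offer] = 2/3·(5) + 1/3·(8) = 6
E[Generous offer] = 2/3·(5) + 1/3·(-9) = 1/3
Best response: Lowball (20/3 is the largest).

Lowball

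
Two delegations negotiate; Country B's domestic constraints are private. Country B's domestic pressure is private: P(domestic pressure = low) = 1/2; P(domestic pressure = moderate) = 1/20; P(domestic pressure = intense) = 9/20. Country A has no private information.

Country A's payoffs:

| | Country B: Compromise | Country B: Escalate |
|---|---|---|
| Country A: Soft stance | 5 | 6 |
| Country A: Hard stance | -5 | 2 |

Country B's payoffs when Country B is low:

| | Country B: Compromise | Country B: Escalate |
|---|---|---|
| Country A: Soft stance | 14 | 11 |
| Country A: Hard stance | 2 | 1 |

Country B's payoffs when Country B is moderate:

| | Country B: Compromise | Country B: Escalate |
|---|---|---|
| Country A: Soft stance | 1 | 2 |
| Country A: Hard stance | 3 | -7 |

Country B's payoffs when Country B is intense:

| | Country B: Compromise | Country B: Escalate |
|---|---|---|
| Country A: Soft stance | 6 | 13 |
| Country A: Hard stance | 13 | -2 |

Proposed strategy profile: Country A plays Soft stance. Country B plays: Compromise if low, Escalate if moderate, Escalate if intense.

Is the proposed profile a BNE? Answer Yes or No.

Yes

A profile is a BNE iff every type of every player is best-responding given beliefs about the other side.
Country A plays Soft stance: E[Soft stance] = 1/2·(5) + 1/20·(6) + 9/20·(6) = 11/2; E[Hard stance] = -3/2. Best-responding. ✓
Country B (domestic pressure low), facing Soft stance: Compromise gives 14, Escalate gives 11. Proposed Compromise is best. ✓
Country B (domestic pressure moderate), facing Soft stance: Compromise gives 1, Escalate gives 2. Proposed Escalate is best. ✓
Country B (domestic pressure intense), facing Soft stance: Compromise gives 6, Escalate gives 13. Proposed Escalate is best. ✓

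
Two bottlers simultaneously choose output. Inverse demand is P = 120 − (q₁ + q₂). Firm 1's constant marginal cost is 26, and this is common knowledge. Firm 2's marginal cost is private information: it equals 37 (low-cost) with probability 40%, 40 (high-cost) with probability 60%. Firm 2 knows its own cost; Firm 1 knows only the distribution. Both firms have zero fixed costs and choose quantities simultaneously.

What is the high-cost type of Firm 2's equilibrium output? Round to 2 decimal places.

Firm 2 with cost c maximizes (120 − (q₁+q₂) − c)·q₂, giving q₂(c) = (120 − c − q₁)/2.
E[c₂] = 0.4·37 + 0.6·40 = 38.8
Firm 1's FOC against E[q₂] yields q₁ = (120 − 2·26 + E[c₂])/3 = (120 − 52 + 38.8)/3 = 35.6.
q₂(high-cost) = (120 − 40 − 35.6)/2 = 22.2.

22.20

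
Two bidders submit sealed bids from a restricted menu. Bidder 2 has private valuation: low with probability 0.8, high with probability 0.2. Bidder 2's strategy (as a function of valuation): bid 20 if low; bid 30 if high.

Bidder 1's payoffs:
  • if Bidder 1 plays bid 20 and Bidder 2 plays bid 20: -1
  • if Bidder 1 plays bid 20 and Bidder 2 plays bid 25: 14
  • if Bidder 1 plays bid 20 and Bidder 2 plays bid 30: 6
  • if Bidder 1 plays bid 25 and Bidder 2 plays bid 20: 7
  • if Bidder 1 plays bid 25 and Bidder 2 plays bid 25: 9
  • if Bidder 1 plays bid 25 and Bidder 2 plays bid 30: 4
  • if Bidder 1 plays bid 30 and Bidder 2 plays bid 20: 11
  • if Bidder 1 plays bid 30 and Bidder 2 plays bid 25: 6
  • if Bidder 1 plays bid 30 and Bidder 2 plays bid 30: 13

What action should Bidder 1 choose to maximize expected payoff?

E[bid 20] = 0.8·(-1) + 0.2·(6) = 0.4
E[bid 25] = 0.8·(7) + 0.2·(4) = 6.4
E[bid 30] = 0.8·(11) + 0.2·(13) = 11.4
Best response: bid 30 (11.4 is the largest).

bid 30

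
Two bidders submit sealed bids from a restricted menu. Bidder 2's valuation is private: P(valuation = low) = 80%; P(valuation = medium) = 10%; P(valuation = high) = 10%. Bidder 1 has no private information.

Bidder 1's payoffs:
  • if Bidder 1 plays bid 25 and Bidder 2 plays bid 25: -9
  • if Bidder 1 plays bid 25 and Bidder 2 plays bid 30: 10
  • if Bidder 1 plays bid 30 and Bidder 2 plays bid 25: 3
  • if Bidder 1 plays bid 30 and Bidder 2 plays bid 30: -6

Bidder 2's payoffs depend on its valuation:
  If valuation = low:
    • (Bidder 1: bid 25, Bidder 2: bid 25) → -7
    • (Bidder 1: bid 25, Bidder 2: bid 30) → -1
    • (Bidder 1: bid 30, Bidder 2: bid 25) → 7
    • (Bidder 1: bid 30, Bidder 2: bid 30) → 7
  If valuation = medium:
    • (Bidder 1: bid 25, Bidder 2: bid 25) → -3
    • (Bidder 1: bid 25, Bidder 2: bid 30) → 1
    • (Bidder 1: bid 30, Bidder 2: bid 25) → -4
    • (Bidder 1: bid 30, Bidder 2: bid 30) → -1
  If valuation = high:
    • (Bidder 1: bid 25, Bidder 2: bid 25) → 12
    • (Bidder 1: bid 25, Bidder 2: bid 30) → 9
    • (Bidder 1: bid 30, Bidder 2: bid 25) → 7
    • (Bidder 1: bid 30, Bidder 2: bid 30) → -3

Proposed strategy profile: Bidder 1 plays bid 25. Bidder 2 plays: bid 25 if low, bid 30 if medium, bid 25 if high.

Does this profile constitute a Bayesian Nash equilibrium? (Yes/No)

No

Bidder 1 plays bid 25: E[bid 25] = 0.8·(-9) + 0.1·(10) + 0.1·(-9) = -7.1; E[bid 30] = 2.1. Not best-responding. ✗
Bidder 2 (valuation low), facing bid 25: bid 25 gives -7, bid 30 gives -1. Proposed bid 25 is not best — profitable deviation exists. ✗
Bidder 2 (valuation medium), facing bid 25: bid 25 gives -3, bid 30 gives 1. Proposed bid 30 is best. ✓
Bidder 2 (valuation high), facing bid 25: bid 25 gives 12, bid 30 gives 9. Proposed bid 25 is best. ✓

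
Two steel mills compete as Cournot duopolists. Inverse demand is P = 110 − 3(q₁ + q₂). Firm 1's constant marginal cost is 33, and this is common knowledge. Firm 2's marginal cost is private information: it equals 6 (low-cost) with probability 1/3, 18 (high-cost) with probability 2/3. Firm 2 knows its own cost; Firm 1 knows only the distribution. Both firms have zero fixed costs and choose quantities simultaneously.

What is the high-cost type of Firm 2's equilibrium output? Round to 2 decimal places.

Type-c best response for Firm 2: q₂(c) = (110 − c)/6 − q₁/2.
Firm 1 maximizes expected profit; its first-order condition is 110 − 6q₁ − 3E[q₂] − 33 = 0.
Substituting E[q₂] and solving: E[c₂] = 14, so q₁ = (110 − 2·33 + 14)/9 = 6.44444.
q₂(high-cost) = (110 − 18 − 3·6.44444)/6 = 12.1111.

12.11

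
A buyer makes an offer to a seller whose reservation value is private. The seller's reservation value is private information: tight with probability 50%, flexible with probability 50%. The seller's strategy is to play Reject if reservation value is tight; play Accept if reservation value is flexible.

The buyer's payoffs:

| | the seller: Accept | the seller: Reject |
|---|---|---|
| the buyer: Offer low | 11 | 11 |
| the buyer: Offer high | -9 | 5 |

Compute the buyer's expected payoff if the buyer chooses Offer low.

11

Take the expectation over the seller's reservation value, weighting each type's action by its prior probability.
E[Offer low] = 0.5·11 + 0.5·11 = 5.5 + 5.5 = 11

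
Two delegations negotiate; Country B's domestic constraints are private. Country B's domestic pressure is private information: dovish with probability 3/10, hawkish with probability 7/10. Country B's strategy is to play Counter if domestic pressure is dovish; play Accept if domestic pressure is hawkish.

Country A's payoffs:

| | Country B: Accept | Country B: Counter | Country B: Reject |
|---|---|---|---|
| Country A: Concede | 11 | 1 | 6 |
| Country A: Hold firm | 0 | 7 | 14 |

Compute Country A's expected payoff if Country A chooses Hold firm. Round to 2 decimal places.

E[Hold firm] = 3/10·7 + 7/10·0 = 21/10 + 0 = 21/10

2.10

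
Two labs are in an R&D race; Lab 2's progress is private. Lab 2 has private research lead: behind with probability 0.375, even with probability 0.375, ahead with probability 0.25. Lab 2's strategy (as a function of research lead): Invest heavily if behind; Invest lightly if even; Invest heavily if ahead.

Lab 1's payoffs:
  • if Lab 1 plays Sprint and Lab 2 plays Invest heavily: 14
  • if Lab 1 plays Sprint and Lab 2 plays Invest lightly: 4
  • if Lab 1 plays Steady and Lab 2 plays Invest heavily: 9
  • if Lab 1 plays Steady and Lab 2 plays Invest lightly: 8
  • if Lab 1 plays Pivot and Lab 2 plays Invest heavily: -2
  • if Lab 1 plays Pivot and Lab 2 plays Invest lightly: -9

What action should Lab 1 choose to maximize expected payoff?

Sprint

E[Sprint] = 0.375·(14) + 0.375·(4) + 0.25·(14) = 10.25
E[Steady] = 0.375·(9) + 0.375·(8) + 0.25·(9) = 8.625
E[Pivot] = 0.375·(-2) + 0.375·(-9) + 0.25·(-2) = -4.625
Best response: Sprint (10.25 is the largest).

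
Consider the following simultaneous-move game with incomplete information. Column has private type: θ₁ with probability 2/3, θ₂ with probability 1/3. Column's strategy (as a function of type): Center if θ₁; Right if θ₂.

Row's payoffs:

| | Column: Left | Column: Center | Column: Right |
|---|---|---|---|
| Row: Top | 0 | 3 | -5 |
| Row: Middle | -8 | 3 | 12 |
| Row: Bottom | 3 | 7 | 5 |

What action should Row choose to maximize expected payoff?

Bottom

Compute Row's expected payoff for each action, taking the expectation over Column's type.
E[Top] = 2/3·(3) + 1/3·(-5) = 1/3
E[Middle] = 2/3·(3) + 1/3·(12) = 6
E[Bottom] = 2/3·(7) + 1/3·(5) = 19/3
Best response: Bottom (19/3 is the largest).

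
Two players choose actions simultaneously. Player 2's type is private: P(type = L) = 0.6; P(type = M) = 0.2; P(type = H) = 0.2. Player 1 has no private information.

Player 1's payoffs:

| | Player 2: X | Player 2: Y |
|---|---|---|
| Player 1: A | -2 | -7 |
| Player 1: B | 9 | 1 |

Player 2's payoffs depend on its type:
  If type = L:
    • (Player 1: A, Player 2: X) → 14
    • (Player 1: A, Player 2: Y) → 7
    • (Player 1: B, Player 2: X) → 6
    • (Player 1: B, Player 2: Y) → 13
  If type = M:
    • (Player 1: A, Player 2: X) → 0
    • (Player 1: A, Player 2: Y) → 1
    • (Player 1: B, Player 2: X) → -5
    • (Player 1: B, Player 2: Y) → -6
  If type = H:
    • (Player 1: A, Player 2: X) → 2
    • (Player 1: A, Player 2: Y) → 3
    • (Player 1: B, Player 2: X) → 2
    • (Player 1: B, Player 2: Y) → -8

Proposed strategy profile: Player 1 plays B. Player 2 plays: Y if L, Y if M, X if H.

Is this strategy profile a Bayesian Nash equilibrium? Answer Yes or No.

No

A profile is a BNE iff every type of every player is best-responding given beliefs about the other side.
Player 1 plays B: E[B] = 0.6·(1) + 0.2·(1) + 0.2·(9) = 2.6; E[A] = -6. Best-responding. ✓
Player 2 (type L), facing B: X gives 6, Y gives 13. Proposed Y is best. ✓
Player 2 (type M), facing B: X gives -5, Y gives -6. Proposed Y is not best — profitable deviation exists. ✗
Player 2 (type H), facing B: X gives 2, Y gives -8. Proposed X is best. ✓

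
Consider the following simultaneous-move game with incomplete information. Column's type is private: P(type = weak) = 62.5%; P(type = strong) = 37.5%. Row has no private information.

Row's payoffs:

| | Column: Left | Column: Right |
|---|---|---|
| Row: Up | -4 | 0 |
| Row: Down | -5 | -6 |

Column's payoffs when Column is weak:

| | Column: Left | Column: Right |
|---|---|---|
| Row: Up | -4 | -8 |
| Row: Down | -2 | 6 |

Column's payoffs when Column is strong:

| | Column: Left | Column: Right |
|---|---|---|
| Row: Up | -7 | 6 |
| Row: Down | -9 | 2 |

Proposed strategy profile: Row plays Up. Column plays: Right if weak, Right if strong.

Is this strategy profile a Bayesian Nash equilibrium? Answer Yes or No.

A profile is a BNE iff every type of every player is best-responding given beliefs about the other side.
Row plays Up: E[Up] = 0.625·(0) + 0.375·(0) = 0; E[Down] = -6. Best-responding. ✓
Column (type weak), facing Up: Left gives -4, Right gives -8. Proposed Right is not best — profitable deviation exists. ✗
Column (type strong), facing Up: Left gives -7, Right gives 6. Proposed Right is best. ✓

No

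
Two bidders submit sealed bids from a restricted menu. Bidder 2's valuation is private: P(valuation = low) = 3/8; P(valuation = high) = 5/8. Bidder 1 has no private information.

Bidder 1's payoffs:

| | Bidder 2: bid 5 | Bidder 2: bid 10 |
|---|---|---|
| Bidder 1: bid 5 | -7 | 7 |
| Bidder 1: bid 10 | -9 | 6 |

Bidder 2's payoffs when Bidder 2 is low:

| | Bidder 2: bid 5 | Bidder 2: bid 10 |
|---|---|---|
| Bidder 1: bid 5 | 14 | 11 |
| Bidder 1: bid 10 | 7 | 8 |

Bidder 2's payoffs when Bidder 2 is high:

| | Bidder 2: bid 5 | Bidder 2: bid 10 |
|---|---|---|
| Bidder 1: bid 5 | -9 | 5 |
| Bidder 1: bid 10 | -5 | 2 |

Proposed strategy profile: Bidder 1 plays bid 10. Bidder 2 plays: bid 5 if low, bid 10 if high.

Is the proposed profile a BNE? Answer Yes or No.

Bidder 1 plays bid 10: E[bid 10] = 3/8·(-9) + 5/8·(6) = 3/8; E[bid 5] = 7/4. Not best-responding. ✗
Bidder 2 (valuation low), facing bid 10: bid 5 gives 7, bid 10 gives 8. Proposed bid 5 is not best — profitable deviation exists. ✗
Bidder 2 (valuation high), facing bid 10: bid 5 gives -5, bid 10 gives 2. Proposed bid 10 is best. ✓

No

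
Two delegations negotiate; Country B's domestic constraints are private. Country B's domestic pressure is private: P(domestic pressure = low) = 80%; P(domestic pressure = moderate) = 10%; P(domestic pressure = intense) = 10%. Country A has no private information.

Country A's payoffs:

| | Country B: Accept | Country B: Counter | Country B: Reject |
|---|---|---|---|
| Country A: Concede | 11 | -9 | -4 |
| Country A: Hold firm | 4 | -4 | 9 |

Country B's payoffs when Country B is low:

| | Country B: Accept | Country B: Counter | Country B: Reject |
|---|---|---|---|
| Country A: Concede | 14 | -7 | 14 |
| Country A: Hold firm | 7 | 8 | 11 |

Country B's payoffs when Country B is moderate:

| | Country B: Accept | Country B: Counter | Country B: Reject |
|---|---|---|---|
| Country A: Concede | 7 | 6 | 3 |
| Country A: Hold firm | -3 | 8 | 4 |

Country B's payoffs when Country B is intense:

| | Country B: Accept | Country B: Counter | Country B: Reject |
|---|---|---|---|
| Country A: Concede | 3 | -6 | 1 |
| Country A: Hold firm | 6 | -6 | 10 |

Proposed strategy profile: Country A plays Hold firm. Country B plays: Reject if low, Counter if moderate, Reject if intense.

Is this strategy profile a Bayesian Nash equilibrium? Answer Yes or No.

Country A plays Hold firm: E[Hold firm] = 0.8·(9) + 0.1·(-4) + 0.1·(9) = 7.7; E[Concede] = -4.5. Best-responding. ✓
Country B (domestic pressure low), facing Hold firm: Accept gives 7, Counter gives 8, Reject gives 11. Proposed Reject is best. ✓
Country B (domestic pressure moderate), facing Hold firm: Accept gives -3, Counter gives 8, Reject gives 4. Proposed Counter is best. ✓
Country B (domestic pressure intense), facing Hold firm: Accept gives 6, Counter gives -6, Reject gives 10. Proposed Reject is best. ✓

Yes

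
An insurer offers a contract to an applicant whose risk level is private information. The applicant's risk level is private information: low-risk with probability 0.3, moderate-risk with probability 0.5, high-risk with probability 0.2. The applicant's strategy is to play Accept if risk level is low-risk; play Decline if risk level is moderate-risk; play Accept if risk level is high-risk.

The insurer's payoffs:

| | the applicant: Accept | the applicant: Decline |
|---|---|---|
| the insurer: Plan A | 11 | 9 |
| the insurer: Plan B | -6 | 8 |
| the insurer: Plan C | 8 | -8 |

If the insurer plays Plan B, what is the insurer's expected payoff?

1

E[Plan B] = 0.3·(-6) + 0.5·8 + 0.2·(-6) = (-1.8) + 4 + (-1.2) = 1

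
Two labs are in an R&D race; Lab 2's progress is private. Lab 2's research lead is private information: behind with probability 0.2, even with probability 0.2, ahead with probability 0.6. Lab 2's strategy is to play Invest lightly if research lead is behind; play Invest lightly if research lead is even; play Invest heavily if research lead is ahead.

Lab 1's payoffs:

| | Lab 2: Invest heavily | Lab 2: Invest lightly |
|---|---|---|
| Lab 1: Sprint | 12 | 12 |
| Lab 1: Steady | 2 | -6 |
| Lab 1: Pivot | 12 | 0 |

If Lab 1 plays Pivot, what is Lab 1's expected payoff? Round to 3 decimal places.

Take the expectation over Lab 2's research lead, weighting each type's action by its prior probability.
E[Pivot] = 0.2·0 + 0.2·0 + 0.6·12 = 0 + 0 + 7.2 = 7.2

7.200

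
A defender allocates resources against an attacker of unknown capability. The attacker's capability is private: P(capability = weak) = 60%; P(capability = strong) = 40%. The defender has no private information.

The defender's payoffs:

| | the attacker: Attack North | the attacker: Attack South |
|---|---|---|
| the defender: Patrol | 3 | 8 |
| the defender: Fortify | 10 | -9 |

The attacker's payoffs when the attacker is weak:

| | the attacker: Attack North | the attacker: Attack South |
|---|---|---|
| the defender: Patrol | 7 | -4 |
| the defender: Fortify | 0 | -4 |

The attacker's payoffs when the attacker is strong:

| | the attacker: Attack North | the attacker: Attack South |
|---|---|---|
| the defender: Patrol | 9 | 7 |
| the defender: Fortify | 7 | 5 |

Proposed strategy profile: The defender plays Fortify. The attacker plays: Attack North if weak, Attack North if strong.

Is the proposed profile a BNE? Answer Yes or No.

Yes

A profile is a BNE iff every type of every player is best-responding given beliefs about the other side.
The defender plays Fortify: E[Fortify] = 0.6·(10) + 0.4·(10) = 10; E[Patrol] = 3. Best-responding. ✓
The attacker (capability weak), facing Fortify: Attack North gives 0, Attack South gives -4. Proposed Attack North is best. ✓
The attacker (capability strong), facing Fortify: Attack North gives 7, Attack South gives 5. Proposed Attack North is best. ✓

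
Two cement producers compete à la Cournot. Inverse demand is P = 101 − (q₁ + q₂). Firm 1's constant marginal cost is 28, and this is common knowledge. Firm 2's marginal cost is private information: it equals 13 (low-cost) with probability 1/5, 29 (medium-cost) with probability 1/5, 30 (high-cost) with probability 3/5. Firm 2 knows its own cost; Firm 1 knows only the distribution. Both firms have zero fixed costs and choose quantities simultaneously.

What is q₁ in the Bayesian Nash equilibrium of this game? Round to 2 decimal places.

Type-c best response for Firm 2: q₂(c) = (101 − c)/2 − q₁/2.
Firm 1 maximizes expected profit; its first-order condition is 101 − 2q₁ − E[q₂] − 28 = 0.
Substituting E[q₂] and solving: E[c₂] = 26.4, so q₁ = (101 − 2·28 + 26.4)/3 = 23.8.

23.80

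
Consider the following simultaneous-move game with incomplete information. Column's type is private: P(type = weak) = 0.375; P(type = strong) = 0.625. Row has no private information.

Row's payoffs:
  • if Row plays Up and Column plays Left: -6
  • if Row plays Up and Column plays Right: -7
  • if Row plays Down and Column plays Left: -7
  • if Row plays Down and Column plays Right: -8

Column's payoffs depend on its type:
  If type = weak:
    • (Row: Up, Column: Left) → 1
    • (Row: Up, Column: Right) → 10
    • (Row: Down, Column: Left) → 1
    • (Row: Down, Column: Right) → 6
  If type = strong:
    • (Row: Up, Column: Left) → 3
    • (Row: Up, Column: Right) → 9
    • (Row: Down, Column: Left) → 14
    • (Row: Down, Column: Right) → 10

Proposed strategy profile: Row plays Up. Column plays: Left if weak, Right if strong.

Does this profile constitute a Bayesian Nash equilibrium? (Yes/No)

No

Row plays Up: E[Up] = 0.375·(-6) + 0.625·(-7) = -6.625; E[Down] = -7.625. Best-responding. ✓
Column (type weak), facing Up: Left gives 1, Right gives 10. Proposed Left is not best — profitable deviation exists. ✗
Column (type strong), facing Up: Left gives 3, Right gives 9. Proposed Right is best. ✓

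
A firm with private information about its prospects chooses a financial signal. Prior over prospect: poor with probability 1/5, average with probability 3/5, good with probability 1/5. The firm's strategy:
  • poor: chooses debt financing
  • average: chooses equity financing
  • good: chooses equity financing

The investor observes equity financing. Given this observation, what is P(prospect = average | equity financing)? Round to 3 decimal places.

0.750

Apply Bayes' rule using the sender's strategy as the likelihood.
P(equity financing) = (1/5)·0 + (3/5)·1 + (1/5)·1 = 4/5
P(average | equity financing) = ((3/5)·1) / (4/5) = (3/5) / (4/5) = 3/4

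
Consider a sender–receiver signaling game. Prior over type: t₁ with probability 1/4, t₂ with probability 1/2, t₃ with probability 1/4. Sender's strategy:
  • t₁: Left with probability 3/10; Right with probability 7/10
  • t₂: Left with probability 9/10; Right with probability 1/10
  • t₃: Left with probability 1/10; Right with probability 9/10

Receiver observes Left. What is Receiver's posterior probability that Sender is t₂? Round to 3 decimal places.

P(Left) = (1/4)·(3/10) + (1/2)·(9/10) + (1/4)·(1/10) = 11/20
P(t₂ | Left) = ((1/2)·(9/10)) / (11/20) = (9/20) / (11/20) = 9/11

0.818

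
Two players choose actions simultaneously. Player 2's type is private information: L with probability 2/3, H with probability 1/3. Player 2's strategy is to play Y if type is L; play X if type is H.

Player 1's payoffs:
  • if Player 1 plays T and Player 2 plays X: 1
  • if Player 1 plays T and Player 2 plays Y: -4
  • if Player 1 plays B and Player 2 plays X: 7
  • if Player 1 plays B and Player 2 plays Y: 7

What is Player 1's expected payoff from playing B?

Take the expectation over Player 2's type, weighting each type's action by its prior probability.
E[B] = 2/3·7 + 1/3·7 = 14/3 + 7/3 = 7

7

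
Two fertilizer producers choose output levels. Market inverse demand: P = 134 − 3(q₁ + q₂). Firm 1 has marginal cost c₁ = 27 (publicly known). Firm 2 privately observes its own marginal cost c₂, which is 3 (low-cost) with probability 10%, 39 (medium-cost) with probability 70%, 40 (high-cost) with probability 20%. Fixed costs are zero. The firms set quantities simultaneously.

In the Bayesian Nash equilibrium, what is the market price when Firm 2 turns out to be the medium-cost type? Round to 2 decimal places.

67.23

Each type of Firm 2 best-responds to q₁; Firm 1 best-responds to the expected q₂ over Firm 2's types.
Firm 2 with cost c maximizes (134 − 3(q₁+q₂) − c)·q₂, giving q₂(c) = (134 − c − 3q₁)/6.
E[c₂] = 0.1·3 + 0.7·39 + 0.2·40 = 35.6
Firm 1's FOC against E[q₂] yields q₁ = (134 − 2·27 + E[c₂])/9 = (134 − 54 + 35.6)/9 = 12.8444.
q₂(medium-cost) = 9.41111, so P = 134 − 3·(12.8444 + 9.41111) = 67.2333.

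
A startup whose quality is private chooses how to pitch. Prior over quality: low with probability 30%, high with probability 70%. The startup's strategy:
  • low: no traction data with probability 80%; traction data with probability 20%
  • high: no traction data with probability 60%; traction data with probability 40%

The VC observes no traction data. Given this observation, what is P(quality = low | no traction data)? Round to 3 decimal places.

P(no traction data) = 0.3·0.8 + 0.7·0.6 = 0.66
P(low | no traction data) = (0.3·0.8) / 0.66 = 0.24 / 0.66 = 0.363636

0.364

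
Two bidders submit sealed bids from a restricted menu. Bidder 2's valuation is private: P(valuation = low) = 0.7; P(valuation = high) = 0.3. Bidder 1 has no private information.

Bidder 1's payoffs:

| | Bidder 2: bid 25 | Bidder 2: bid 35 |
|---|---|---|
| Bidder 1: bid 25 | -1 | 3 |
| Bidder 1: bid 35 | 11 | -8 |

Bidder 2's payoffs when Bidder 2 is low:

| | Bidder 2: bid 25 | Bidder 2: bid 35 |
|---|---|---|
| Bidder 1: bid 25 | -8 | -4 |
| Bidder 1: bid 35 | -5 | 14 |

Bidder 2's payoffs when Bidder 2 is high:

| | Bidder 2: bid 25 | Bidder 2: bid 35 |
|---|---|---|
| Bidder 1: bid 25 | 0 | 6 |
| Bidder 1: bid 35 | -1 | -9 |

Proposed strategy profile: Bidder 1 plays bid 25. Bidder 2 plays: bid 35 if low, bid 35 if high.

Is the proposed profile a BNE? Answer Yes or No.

Yes

A profile is a BNE iff every type of every player is best-responding given beliefs about the other side.
Bidder 1 plays bid 25: E[bid 25] = 0.7·(3) + 0.3·(3) = 3; E[bid 35] = -8. Best-responding. ✓
Bidder 2 (valuation low), facing bid 25: bid 25 gives -8, bid 35 gives -4. Proposed bid 35 is best. ✓
Bidder 2 (valuation high), facing bid 25: bid 25 gives 0, bid 35 gives 6. Proposed bid 35 is best. ✓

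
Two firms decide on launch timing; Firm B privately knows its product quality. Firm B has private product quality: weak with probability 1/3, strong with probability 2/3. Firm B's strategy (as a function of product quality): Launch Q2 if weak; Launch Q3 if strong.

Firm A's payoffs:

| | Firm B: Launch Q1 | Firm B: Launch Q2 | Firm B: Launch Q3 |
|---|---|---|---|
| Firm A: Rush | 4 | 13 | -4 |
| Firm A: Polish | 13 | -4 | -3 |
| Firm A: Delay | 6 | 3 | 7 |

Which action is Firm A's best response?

E[Rush] = 1/3·(13) + 2/3·(-4) = 5/3
E[Polish] = 1/3·(-4) + 2/3·(-3) = -10/3
E[Delay] = 1/3·(3) + 2/3·(7) = 17/3
Best response: Delay (17/3 is the largest).

Delay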